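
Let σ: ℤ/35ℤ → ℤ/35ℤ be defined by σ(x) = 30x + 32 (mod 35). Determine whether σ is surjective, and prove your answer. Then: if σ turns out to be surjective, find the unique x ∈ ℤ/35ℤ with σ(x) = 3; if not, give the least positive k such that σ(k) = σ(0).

7

By definition, σ is surjective if every y in the codomain equals σ(x) for some x in the domain.
Since gcd(30, 35) = 5, we have 30x ≡ 0 (mod 5) for all x, so σ(x) ≡ 2 (mod 5).
But 0 ≢ 2 (mod 5), so 0 ∈ ℤ/35ℤ has no preimage. Hence σ is not surjective.
Since σ is not surjective, we find the least positive k with σ(k) = σ(0): this means 30k ≡ 0 (mod 35), i.e. 35 ∣ 30k. Since gcd(30, 35) = 5, dividing through by 5 this holds exactly when 7 ∣ 6k, and as gcd(6, 7) = 1, exactly when 7 ∣ k.
The smallest positive such k is 7.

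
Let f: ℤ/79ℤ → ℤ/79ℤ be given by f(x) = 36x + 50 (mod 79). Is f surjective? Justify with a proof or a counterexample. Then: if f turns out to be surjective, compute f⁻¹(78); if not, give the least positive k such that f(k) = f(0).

71

By definition, surjectivity means every element of the codomain has a preimage under f.
Since gcd(36, 79) = 1, 36 is invertible modulo 79. Euclid's algorithm: 79 = 2·36 + 7, 36 = 5·7 + 1; back-substituting gives 1 = 11·36 − 5·79, so 36⁻¹ ≡ 11 (mod 79).
Then y ↦ 11(y − 50) is a two-sided inverse to f, so every y ∈ ℤ/79ℤ has a preimage.
So f is surjective.
Since f is surjective, we find f⁻¹(78): we need 36x ≡ 78 − 50 ≡ 28 (mod 79). Using 36⁻¹ = 11: x ≡ 11·28 = 308 = 3·79 + 71, so x = 71.
Check: f(71) = 36·71 + 50 = 2606 = 32·79 + 78 ≡ 78 (mod 79).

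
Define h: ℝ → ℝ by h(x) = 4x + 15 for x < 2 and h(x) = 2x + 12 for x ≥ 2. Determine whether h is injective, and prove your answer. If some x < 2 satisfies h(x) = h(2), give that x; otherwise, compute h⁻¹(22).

1/4

Both pieces are strictly increasing (slopes 4 and 2), so each is injective on its own interval.
The left piece maps (−∞, 2) onto (−∞, 23); the right piece maps [2, ∞) onto [16, ∞).
These images overlap. In particular h(2) = 16 (right piece), and solving 4x + 15 = 16 on the left piece gives x = 1/4 < 2.
So h(1/4) = h(2) with 1/4 ≠ 2, and h is not injective. This x = 1/4 is the requested value below 2.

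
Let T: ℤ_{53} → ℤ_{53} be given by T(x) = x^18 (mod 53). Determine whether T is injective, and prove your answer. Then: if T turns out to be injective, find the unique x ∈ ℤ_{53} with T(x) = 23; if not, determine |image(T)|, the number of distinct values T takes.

27

T(26): Repeated squaring mod 53: 26^1 ≡ 26, 26^2 ≡ 26² = 676 ≡ 40, 26^4 ≡ 40² = 1600 ≡ 10, 26^8 ≡ 10² = 100 ≡ 47, 26^16 ≡ 47² = 2209 ≡ 36. Since 18 = 16 + 2, 26^18 ≡ 36·40: 36·40 = 1440 ≡ 9. So 26^18 ≡ 9 (mod 53).
T(27): Repeated squaring mod 53: 27^1 ≡ 27, 27^2 ≡ 27² = 729 ≡ 40, 27^4 ≡ 40² = 1600 ≡ 10, 27^8 ≡ 10² = 100 ≡ 47, 27^16 ≡ 47² = 2209 ≡ 36. Since 18 = 16 + 2, 27^18 ≡ 36·40: 36·40 = 1440 ≡ 9. So 27^18 ≡ 9 (mod 53).
So T(26) = T(27) = 9 while 26 ≠ 27, so T is not injective.
Since T is not injective, we determine |image(T)|. Computing x^18 mod 53 for each x (by repeated squaring, reducing mod 53 at every step), the values T(0), T(1), …, T(52) are: 0, 1, 6, 29, 36, 7, 15, 47, 4, 46, 42, 16, 37, 28, 17, 44, 24, 13, 11, 25, 40, 38, 43, 52, 10, 49, 9, 9, 49, 10, 52, 43, 38, 40, 25, 11, 13, 24, 44, 17, 28, 37, 16, 42, 46, 4, 47, 15, 7, 36, 29, 6, 1.
The distinct values are {0, 1, 4, 6, 7, 9, 10, 11, 13, 15, 16, 17, 24, 25, 28, 29, 36, 37, 38, 40, 42, 43, 44, 46, 47, 49, 52}; there are 27 of them.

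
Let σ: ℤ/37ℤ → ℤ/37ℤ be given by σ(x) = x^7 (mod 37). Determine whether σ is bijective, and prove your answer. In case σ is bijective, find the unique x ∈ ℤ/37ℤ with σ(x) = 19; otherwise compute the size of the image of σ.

Since 37 is prime, the nonzero elements of ℤ/37ℤ form a cyclic group of order 36.
As gcd(7, 36) = 1, raising to the 7th power is a bijection on this group: if a^7 ≡ b^7 then (ab^{−1})^7 = 1, and the only element of order dividing gcd(7, 36) = 1 is 1, so a = b.
With σ(0) = 0 this makes σ injective on all of ℤ/37ℤ, hence bijective (finite equal-size domain and codomain). In particular σ is bijective.
Since σ is bijective, we find the preimage of 19. The inverse of x ↦ x^7 on (ℤ/37ℤ)^× is x ↦ x^31, because 7·31 = 217 = 6·36 + 1 ≡ 1 (mod 36) and x^{36} = 1 for x ≠ 0 (Fermat). So σ⁻¹(19) = 19^31 mod 37.
Repeated squaring mod 37: 19^1 ≡ 19, 19^2 ≡ 19² = 361 ≡ 28, 19^4 ≡ 28² = 784 ≡ 7, 19^8 ≡ 7² = 49 ≡ 12, 19^16 ≡ 12² = 144 ≡ 33. Since 31 = 16 + 8 + 4 + 2 + 1, 19^31 ≡ 33·12·7·28·19: 33·12 = 396 ≡ 26, then 26·7 = 182 ≡ 34, then 34·28 = 952 ≡ 27, then 27·19 = 513 ≡ 32. So 19^31 ≡ 32 (mod 37).
Hence σ⁻¹(19) = 32.

32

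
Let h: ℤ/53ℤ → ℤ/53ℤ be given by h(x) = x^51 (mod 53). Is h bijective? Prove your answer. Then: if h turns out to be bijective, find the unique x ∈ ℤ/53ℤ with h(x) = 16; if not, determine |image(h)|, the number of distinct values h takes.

10

Since 53 is prime, the nonzero elements of ℤ/53ℤ form a cyclic group of order 52.
As gcd(51, 52) = 1, raising to the 51st power is a bijection on this group: if x_1^51 ≡ x_2^51 then (x_1x_2^{−1})^51 = 1, and the only element of order dividing gcd(51, 52) = 1 is 1, so x_1 = x_2.
With h(0) = 0 this makes h injective on all of ℤ/53ℤ, hence bijective (finite equal-size domain and codomain). In particular h is bijective.
Since h is bijective, we find the preimage of 16. The inverse of x ↦ x^51 on (ℤ/53ℤ)^× is x ↦ x^51, because 51·51 = 2601 = 50·52 + 1 ≡ 1 (mod 52) and x^{52} = 1 for x ≠ 0 (Fermat). So h⁻¹(16) = 16^51 mod 53.
Repeated squaring mod 53: 16^1 ≡ 16, 16^2 ≡ 16² = 256 ≡ 44, 16^4 ≡ 44² = 1936 ≡ 28, 16^8 ≡ 28² = 784 ≡ 42, 16^16 ≡ 42² = 1764 ≡ 15, 16^32 ≡ 15² = 225 ≡ 13. Since 51 = 32 + 16 + 2 + 1, 16^51 ≡ 13·15·44·16: 13·15 = 195 ≡ 36, then 36·44 = 1584 ≡ 47, then 47·16 = 752 ≡ 10. So 16^51 ≡ 10 (mod 53).
Hence h⁻¹(16) = 10.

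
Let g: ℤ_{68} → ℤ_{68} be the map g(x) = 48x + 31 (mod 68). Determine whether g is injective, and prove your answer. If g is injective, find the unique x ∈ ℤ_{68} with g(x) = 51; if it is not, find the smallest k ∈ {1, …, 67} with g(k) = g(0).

17

We have gcd(48, 68) = 4 > 1. Taking a = 0 and b = 17: g(0) = 31 and g(17) = 48·17 + 31 = 847 ≡ 31 (mod 68).
So g(0) = g(17) while 0 ≠ 17, hence g is not injective.
Since g is not injective, we find the least positive k with g(k) = g(0): this means 48k ≡ 0 (mod 68), i.e. 68 ∣ 48k. Since gcd(48, 68) = 4, dividing through by 4 this holds exactly when 17 ∣ 12k, and as gcd(12, 17) = 1, exactly when 17 ∣ k.
The smallest positive such k is 17.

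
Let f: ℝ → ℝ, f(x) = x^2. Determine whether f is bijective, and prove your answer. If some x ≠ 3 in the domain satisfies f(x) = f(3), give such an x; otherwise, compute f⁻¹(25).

f(3) = 9 = (−3)^2 = f(−3) (since 2 is even), with 3 ≠ −3. So f is not injective, hence not bijective.
For the follow-up, such an x exists: taking x = −3 ∈ ℝ gives f(−3) = 9 = f(3) with −3 ≠ 3.

-3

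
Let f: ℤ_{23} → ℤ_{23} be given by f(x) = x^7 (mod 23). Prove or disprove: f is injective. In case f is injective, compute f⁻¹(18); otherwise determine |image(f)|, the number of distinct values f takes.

16

Since 23 is prime, the nonzero elements of ℤ_{23} form a cyclic group of order 22.
As gcd(7, 22) = 1, raising to the 7th power is a bijection on this group: if u^7 ≡ v^7 then (uv^{−1})^7 = 1, and the only element of order dividing gcd(7, 22) = 1 is 1, so u = v.
With f(0) = 0 this makes f injective on all of ℤ_{23}, hence bijective (finite equal-size domain and codomain). In particular f is injective.
Since f is injective, we find the preimage of 18. The inverse of x ↦ x^7 on (ℤ_{23})^× is x ↦ x^19, because 7·19 = 133 = 6·22 + 1 ≡ 1 (mod 22) and x^{22} = 1 for x ≠ 0 (Fermat). So f⁻¹(18) = 18^19 mod 23.
Repeated squaring mod 23: 18^1 ≡ 18, 18^2 ≡ 18² = 324 ≡ 2, 18^4 ≡ 2² = 4, 18^8 ≡ 4² = 16, 18^16 ≡ 16² = 256 ≡ 3. Since 19 = 16 + 2 + 1, 18^19 ≡ 3·2·18: 3·2 = 6, then 6·18 = 108 ≡ 16. So 18^19 ≡ 16 (mod 23).
Hence f⁻¹(18) = 16.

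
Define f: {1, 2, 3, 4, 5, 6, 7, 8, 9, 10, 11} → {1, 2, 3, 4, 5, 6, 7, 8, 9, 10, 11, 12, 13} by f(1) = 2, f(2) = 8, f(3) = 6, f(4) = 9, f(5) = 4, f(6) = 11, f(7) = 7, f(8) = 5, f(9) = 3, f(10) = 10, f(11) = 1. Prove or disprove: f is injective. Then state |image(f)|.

11

The values f(1), …, f(11) are 2, 8, 6, 9, 4, 11, 7, 5, 3, 10, 1 — all distinct.
So f(a) = f(b) only when a = b, and f is injective.
The image of f is {1, 2, 3, 4, 5, 6, 7, 8, 9, 10, 11}, which has 11 elements.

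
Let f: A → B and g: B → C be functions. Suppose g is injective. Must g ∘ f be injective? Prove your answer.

not injective

No. Take A = {0, 1}, B = C = {0, 1, 2, 3}, f(0) = f(1) = 0, and g = identity (injective).
Then (g ∘ f)(0) = (g ∘ f)(1) = 0 with 0 ≠ 1, so g ∘ f is not injective.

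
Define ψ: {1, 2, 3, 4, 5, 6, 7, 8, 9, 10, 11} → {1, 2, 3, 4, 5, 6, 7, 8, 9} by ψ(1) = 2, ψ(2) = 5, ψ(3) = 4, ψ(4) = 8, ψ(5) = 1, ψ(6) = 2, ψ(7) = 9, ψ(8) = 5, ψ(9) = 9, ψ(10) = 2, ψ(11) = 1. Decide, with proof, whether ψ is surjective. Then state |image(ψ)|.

6

No element maps to 3, so ψ is not surjective.
The image of ψ is {1, 2, 4, 5, 8, 9}, which has 6 elements.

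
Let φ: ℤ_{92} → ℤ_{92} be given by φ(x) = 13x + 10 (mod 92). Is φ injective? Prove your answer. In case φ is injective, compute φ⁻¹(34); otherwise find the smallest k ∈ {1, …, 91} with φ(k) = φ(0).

16

Suppose φ(x_1) = φ(x_2) in ℤ_{92}. Then 13x_1 + 10 ≡ 13x_2 + 10 (mod 92), so 13(x_1 − x_2) ≡ 0 (mod 92).
Since gcd(13, 92) = 1, 13 is invertible modulo 92, hence x_1 − x_2 ≡ 0 (mod 92), i.e. x_1 = x_2.
Hence φ is injective.
We now compute 13⁻¹ mod 92 explicitly. Euclid's algorithm: 92 = 7·13 + 1; back-substituting gives 1 = 85·13 − 12·92, so 13⁻¹ ≡ 85 (mod 92).
Since φ is injective, we compute φ⁻¹(34): solve 13x + 10 ≡ 34 (mod 92), i.e. 13x ≡ 24 (mod 92).
Multiplying by 13⁻¹ = 85 gives x ≡ 85·24 = 2040 = 22·92 + 16 ≡ 16 (mod 92).
Check: φ(16) = 13·16 + 10 = 218 = 2·92 + 34 ≡ 34 (mod 92).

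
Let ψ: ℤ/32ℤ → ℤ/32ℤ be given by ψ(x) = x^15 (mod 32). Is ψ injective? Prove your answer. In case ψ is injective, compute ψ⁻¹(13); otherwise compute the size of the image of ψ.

17

ψ(0) = 0^15 = 0.
ψ(2): Repeated squaring mod 32: 2^1 ≡ 2, 2^2 ≡ 2² = 4, 2^4 ≡ 4² = 16, 2^8 ≡ 16² = 256 ≡ 0. Since 15 = 8 + 4 + 2 + 1, 2^15 ≡ 0·16·4·2: 0·16 = 0, then 0·4 = 0, then 0·2 = 0. So 2^15 ≡ 0 (mod 32).
So ψ(0) = ψ(2) = 0 while 0 ≠ 2, hence ψ is not injective.
Since ψ is not injective, we determine |image(ψ)|. Computing x^15 mod 32 for each x (by repeated squaring, reducing mod 32 at every step), the values ψ(0), ψ(1), …, ψ(31) are: 0, 1, 0, 11, 0, 13, 0, 23, 0, 25, 0, 3, 0, 5, 0, 15, 0, 17, 0, 27, 0, 29, 0, 7, 0, 9, 0, 19, 0, 21, 0, 31.
The distinct values are {0, 1, 3, 5, 7, 9, 11, 13, 15, 17, 19, 21, 23, 25, 27, 29, 31}; there are 17 of them.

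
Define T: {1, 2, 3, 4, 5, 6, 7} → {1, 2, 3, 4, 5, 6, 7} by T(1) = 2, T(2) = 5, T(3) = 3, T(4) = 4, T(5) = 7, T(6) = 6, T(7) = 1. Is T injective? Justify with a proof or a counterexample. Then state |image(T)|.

7

The values T(1), …, T(7) are 2, 5, 3, 4, 7, 6, 1 — all distinct.
So T(s) = T(t) only when s = t, and T is injective.
The image of T is {1, 2, 3, 4, 5, 6, 7}, which has 7 elements.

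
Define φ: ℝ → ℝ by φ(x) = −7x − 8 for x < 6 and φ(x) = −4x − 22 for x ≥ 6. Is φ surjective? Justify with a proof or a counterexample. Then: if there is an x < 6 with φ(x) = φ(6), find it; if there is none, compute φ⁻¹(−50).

38/7

Both pieces are strictly decreasing (slopes −7 and −4), so each is injective on its own interval.
The left piece maps (−∞, 6) onto (−50, ∞); the right piece maps [6, ∞) onto (−∞, −46].
The union (−50, ∞) ∪ (−∞, −46] covers ℝ, so φ is surjective.
For the follow-up: the images overlap, so an x < 6 with φ(x) = φ(6) exists. φ(6) = −46; solving −7x − 8 = −46 for x < 6 gives x = (−46 + 8)/(−7) = 38/7.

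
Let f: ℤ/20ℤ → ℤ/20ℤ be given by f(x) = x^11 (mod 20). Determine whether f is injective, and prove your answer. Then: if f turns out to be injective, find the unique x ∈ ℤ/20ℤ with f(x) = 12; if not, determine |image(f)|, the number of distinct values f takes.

f(0) = 0^11 = 0.
f(10): Repeated squaring mod 20: 10^1 ≡ 10, 10^2 ≡ 10² = 100 ≡ 0, 10^4 ≡ 0² = 0, 10^8 ≡ 0² = 0. Since 11 = 8 + 2 + 1, 10^11 ≡ 0·0·10: 0·0 = 0, then 0·10 = 0. So 10^11 ≡ 0 (mod 20).
So f(0) = f(10) = 0 while 0 ≠ 10, hence f is not injective.
Since f is not injective, we determine |image(f)|. Computing x^11 mod 20 for each x (by repeated squaring, reducing mod 20 at every step), the values f(0), f(1), …, f(19) are: 0, 1, 8, 7, 4, 5, 16, 3, 12, 9, 0, 11, 8, 17, 4, 15, 16, 13, 12, 19.
The distinct values are {0, 1, 3, 4, 5, 7, 8, 9, 11, 12, 13, 15, 16, 17, 19}; there are 15 of them.

15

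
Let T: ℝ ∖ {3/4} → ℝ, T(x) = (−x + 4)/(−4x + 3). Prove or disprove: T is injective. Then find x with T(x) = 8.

20/31

Suppose T(a) = T(b). Cross-multiplying: (−a + 4)(−4b + 3) = (−b + 4)(−4a + 3).
Expanding both sides and cancelling the symmetric terms leaves 13·(a − b) = 0. Since 13 ≠ 0, a = b. So T is injective.
Solving T(x) = 8: cross-multiplying gives −x + 4 = 8(−4x + 3), which rearranges to 31x = 20, so x = 20/31.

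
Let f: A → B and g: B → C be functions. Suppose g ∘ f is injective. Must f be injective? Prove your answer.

Suppose f(a) = f(b). Applying g: (g ∘ f)(a) = (g ∘ f)(b). Since g ∘ f is injective, a = b. Hence f is injective.

injective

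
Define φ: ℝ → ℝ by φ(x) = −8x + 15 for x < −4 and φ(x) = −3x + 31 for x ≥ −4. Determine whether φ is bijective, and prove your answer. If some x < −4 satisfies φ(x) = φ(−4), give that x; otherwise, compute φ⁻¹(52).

Both pieces are strictly decreasing (slopes −8 and −3), so each is injective on its own interval.
The left piece maps (−∞, −4) onto (47, ∞); the right piece maps [−4, ∞) onto (−∞, 43].
The images leave a gap (47 has no preimage), so φ is not surjective, hence not bijective.
Because the two images are disjoint, no x < −4 has φ(x) = φ(−4), so we compute φ⁻¹(52): 52 lies in (47, ∞), so solve −8x + 15 = 52: x = (52 − 15)/(−8) = −37/8.

-37/8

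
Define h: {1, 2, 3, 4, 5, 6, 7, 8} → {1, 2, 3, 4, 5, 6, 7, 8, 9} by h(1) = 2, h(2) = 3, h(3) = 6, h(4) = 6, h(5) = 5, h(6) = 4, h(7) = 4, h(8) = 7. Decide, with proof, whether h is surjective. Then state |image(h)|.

No element maps to 1, so h is not surjective.
The image of h is {2, 3, 4, 5, 6, 7}, which has 6 elements.

6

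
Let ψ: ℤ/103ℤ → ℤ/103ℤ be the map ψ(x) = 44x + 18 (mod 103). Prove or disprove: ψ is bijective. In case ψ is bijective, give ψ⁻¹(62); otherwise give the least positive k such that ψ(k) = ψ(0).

1

By definition, injectivity means: for all a, b in the domain, ψ(a) = ψ(b) implies a = b.
Suppose ψ(a) = ψ(b) in ℤ/103ℤ. Then 44a + 18 ≡ 44b + 18 (mod 103), hence 44(a − b) ≡ 0 (mod 103).
Since gcd(44, 103) = 1, 44 is invertible modulo 103, so a − b ≡ 0 (mod 103), i.e. a = b.
We now compute 44⁻¹ mod 103 explicitly. Euclid's algorithm: 103 = 2·44 + 15, 44 = 2·15 + 14, 15 = 1·14 + 1; back-substituting gives 1 = 96·44 − 41·103, so 44⁻¹ ≡ 96 (mod 103).
Then y ↦ 96(y − 18) is a two-sided inverse to ψ, so every y ∈ ℤ/103ℤ has a preimage.
Therefore ψ is bijective.
Since ψ is bijective, we find ψ⁻¹(62): we need 44x ≡ 62 − 18 ≡ 44 (mod 103). Using 44⁻¹ = 96: x ≡ 96·44 = 4224 = 41·103 + 1, so x = 1.
Check: ψ(1) = 44·1 + 18 = 62 ≡ 62 (mod 103).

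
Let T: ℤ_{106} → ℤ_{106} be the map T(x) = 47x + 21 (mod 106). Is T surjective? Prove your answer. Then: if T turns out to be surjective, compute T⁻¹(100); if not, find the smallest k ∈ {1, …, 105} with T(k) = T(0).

Since gcd(47, 106) = 1, 47 is invertible modulo 106. Euclid's algorithm: 106 = 2·47 + 12, 47 = 3·12 + 11, 12 = 1·11 + 1; back-substituting gives 1 = 97·47 − 43·106, so 47⁻¹ ≡ 97 (mod 106).
For any y ∈ ℤ_{106}, x = 97(y − 21) mod 106 satisfies T(x) = 47·97(y − 21) + 21 ≡ y (since 47·97 ≡ 1 mod 106). So every y has a preimage.
Hence T is surjective.
Since T is surjective, we compute T⁻¹(100): solve 47x + 21 ≡ 100 (mod 106), i.e. 47x ≡ 79 (mod 106).
Multiplying by 47⁻¹ = 97 gives x ≡ 97·79 = 7663 = 72·106 + 31 ≡ 31 (mod 106).
Check: T(31) = 47·31 + 21 = 1478 = 13·106 + 100 ≡ 100 (mod 106).

31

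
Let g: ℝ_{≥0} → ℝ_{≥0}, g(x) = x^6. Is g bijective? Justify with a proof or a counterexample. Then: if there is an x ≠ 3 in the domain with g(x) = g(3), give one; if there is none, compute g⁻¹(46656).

6

On ℝ_{≥0}, x ↦ x^6 is strictly increasing (injective) and for any y ∈ ℝ_{≥0} the 6th root y^{1/6} lies in ℝ_{≥0} (surjective). So g is bijective.
Since x ↦ x^6 is strictly increasing on ℝ_{≥0}, it is injective there, so no x ≠ 3 in the domain has g(x) = g(3). We therefore compute g⁻¹(46656) = 46656^{1/6} = 6 (indeed 6^6 = 46656).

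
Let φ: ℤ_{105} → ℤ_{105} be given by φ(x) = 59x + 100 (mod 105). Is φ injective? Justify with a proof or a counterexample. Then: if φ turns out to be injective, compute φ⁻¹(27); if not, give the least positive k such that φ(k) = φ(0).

13

Recall that φ is injective if φ(x_1) = φ(x_2) implies x_1 = x_2.
Suppose φ(x_1) = φ(x_2) in ℤ_{105}. Then 59x_1 + 100 ≡ 59x_2 + 100 (mod 105), hence 59(x_1 − x_2) ≡ 0 (mod 105).
Since gcd(59, 105) = 1, 59 is invertible modulo 105, thus x_1 − x_2 ≡ 0 (mod 105), i.e. x_1 = x_2.
Therefore φ is injective.
We now compute 59⁻¹ mod 105 explicitly. Euclid's algorithm: 105 = 1·59 + 46, 59 = 1·46 + 13, 46 = 3·13 + 7, 13 = 1·7 + 6, 7 = 1·6 + 1; back-substituting gives 1 = 89·59 − 50·105, so 59⁻¹ ≡ 89 (mod 105).
Since φ is injective, we find φ⁻¹(27): we need 59x ≡ 27 − 100 ≡ 32 (mod 105). Using 59⁻¹ = 89: x ≡ 89·32 = 2848 = 27·105 + 13, so x = 13.
Check: φ(13) = 59·13 + 100 = 867 = 8·105 + 27 ≡ 27 (mod 105).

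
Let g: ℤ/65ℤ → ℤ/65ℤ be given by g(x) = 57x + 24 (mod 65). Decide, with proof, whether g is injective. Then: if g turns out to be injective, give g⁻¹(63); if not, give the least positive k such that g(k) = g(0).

If g(u) = g(v), then 57u ≡ 57v (mod 65). Because gcd(57, 65) = 1, we may cancel 57 to get u ≡ v (mod 65).
Therefore g is injective.
We now compute 57⁻¹ mod 65 explicitly. Euclid's algorithm: 65 = 1·57 + 8, 57 = 7·8 + 1; back-substituting gives 1 = 8·57 − 7·65, so 57⁻¹ ≡ 8 (mod 65).
Since g is injective, we find g⁻¹(63): we need 57x ≡ 63 − 24 ≡ 39 (mod 65). Using 57⁻¹ = 8: x ≡ 8·39 = 312 = 4·65 + 52, so x = 52.
Check: g(52) = 57·52 + 24 = 2988 = 45·65 + 63 ≡ 63 (mod 65).

52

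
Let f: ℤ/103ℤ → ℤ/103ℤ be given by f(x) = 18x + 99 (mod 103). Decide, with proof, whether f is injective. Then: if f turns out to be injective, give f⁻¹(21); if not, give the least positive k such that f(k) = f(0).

30

Suppose f(u) = f(v) in ℤ/103ℤ. Then 18u + 99 ≡ 18v + 99 (mod 103), thus 18(u − v) ≡ 0 (mod 103).
Since gcd(18, 103) = 1, 18 is invertible modulo 103, thus u − v ≡ 0 (mod 103), i.e. u = v.
So f is injective.
We now compute 18⁻¹ mod 103 explicitly. Euclid's algorithm: 103 = 5·18 + 13, 18 = 1·13 + 5, 13 = 2·5 + 3, 5 = 1·3 + 2, 3 = 1·2 + 1; back-substituting gives 1 = 63·18 − 11·103, so 18⁻¹ ≡ 63 (mod 103).
Since f is injective, we find f⁻¹(21): we need 18x ≡ 21 − 99 ≡ 25 (mod 103). Using 18⁻¹ = 63: x ≡ 63·25 = 1575 = 15·103 + 30, so x = 30.
Check: f(30) = 18·30 + 99 = 639 = 6·103 + 21 ≡ 21 (mod 103).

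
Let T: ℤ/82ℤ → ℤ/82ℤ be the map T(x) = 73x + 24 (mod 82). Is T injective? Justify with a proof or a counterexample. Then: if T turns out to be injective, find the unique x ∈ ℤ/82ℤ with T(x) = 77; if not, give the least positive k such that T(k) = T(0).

67

Suppose T(s) = T(t) in ℤ/82ℤ. Then 73s + 24 ≡ 73t + 24 (mod 82), hence 73(s − t) ≡ 0 (mod 82).
Since gcd(73, 82) = 1, 73 is invertible modulo 82, therefore s − t ≡ 0 (mod 82), i.e. s = t.
Therefore T is injective.
We now compute 73⁻¹ mod 82 explicitly. Euclid's algorithm: 82 = 1·73 + 9, 73 = 8·9 + 1; back-substituting gives 1 = 9·73 − 8·82, so 73⁻¹ ≡ 9 (mod 82).
Since T is injective, we compute T⁻¹(77): solve 73x + 24 ≡ 77 (mod 82), i.e. 73x ≡ 53 (mod 82).
Multiplying by 73⁻¹ = 9 gives x ≡ 9·53 = 477 = 5·82 + 67 ≡ 67 (mod 82).
Check: T(67) = 73·67 + 24 = 4915 = 59·82 + 77 ≡ 77 (mod 82).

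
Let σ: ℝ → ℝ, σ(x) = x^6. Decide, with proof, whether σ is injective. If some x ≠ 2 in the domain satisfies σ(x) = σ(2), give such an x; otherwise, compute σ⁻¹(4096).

-2

σ(2) = 64 = (−2)^6 = σ(−2) (since 6 is even), with 2 ≠ −2. So σ is not injective.
For the follow-up, such an x exists: taking x = −2 ∈ ℝ gives σ(−2) = 64 = σ(2) with −2 ≠ 2.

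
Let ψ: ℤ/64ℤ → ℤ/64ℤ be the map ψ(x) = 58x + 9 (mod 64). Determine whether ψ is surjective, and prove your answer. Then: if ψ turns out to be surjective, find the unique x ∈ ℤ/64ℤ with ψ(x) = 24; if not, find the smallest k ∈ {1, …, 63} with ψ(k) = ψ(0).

Recall that ψ is surjective if every y in the codomain equals ψ(x) for some x in the domain.
Since gcd(58, 64) = 2, we have 58x ≡ 0 (mod 2) for all x, so ψ(x) ≡ 1 (mod 2).
But 0 ≢ 1 (mod 2), so 0 ∈ ℤ/64ℤ has no preimage. Therefore ψ is not surjective.
Since ψ is not surjective, we find the least positive k with ψ(k) = ψ(0): this means 58k ≡ 0 (mod 64), i.e. 64 ∣ 58k. Since gcd(58, 64) = 2, dividing through by 2 this holds exactly when 32 ∣ 29k, and as gcd(29, 32) = 1, exactly when 32 ∣ k.
The smallest positive such k is 32.

32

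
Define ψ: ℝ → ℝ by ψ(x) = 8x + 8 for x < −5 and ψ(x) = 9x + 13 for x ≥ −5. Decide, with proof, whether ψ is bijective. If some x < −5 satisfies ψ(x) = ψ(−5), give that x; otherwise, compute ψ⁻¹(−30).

Both pieces are strictly increasing (slopes 8 and 9), so each is injective on its own interval.
The left piece maps (−∞, −5) onto (−∞, −32); the right piece maps [−5, ∞) onto [−32, ∞).
Since −32 = −32, the images partition ℝ: ψ is injective and surjective, hence bijective.
Because the two images are disjoint, no x < −5 has ψ(x) = ψ(−5), so we compute ψ⁻¹(−30): −30 lies in [−32, ∞), so solve 9x + 13 = −30: x = (−30 − 13)/9 = −43/9.

-43/9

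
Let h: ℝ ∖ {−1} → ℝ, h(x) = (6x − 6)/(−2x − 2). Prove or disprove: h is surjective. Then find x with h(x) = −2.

If h(x) = −3, cross-multiplying gives −2(6x − 6) = 6(−2x − 2), which simplifies to 12 = −12 — false.  So −3 has no preimage and h is not surjective.
Solving h(x) = −2: cross-multiplying gives 6x − 6 = −2(−2x − 2), which rearranges to 2x = 10, so x = 5.

5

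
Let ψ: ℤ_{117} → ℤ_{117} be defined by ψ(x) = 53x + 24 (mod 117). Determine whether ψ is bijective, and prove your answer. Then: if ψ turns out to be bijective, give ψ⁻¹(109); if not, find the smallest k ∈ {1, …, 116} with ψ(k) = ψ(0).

Recall: ψ is injective when ψ(u) = ψ(v) forces u = v.
Suppose ψ(u) = ψ(v) in ℤ_{117}. Then 53u + 24 ≡ 53v + 24 (mod 117), therefore 53(u − v) ≡ 0 (mod 117).
Since gcd(53, 117) = 1, 53 is invertible modulo 117, so u − v ≡ 0 (mod 117), i.e. u = v.
We now compute 53⁻¹ mod 117 explicitly. Euclid's algorithm: 117 = 2·53 + 11, 53 = 4·11 + 9, 11 = 1·9 + 2, 9 = 4·2 + 1; back-substituting gives 1 = 53·53 − 24·117, so 53⁻¹ ≡ 53 (mod 117).
For any y ∈ ℤ_{117}, x = 53(y − 24) mod 117 satisfies ψ(x) = 53·53(y − 24) + 24 ≡ y (since 53·53 ≡ 1 mod 117). So every y has a preimage.
Thus ψ is bijective.
Since ψ is bijective, we find ψ⁻¹(109): we need 53x ≡ 109 − 24 ≡ 85 (mod 117). Using 53⁻¹ = 53: x ≡ 53·85 = 4505 = 38·117 + 59, so x = 59.
Check: ψ(59) = 53·59 + 24 = 3151 = 26·117 + 109 ≡ 109 (mod 117).

59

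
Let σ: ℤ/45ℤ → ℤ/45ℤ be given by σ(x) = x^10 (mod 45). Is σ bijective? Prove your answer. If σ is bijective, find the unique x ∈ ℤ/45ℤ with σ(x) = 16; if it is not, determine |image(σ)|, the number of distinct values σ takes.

12

σ(2): Repeated squaring mod 45: 2^1 ≡ 2, 2^2 ≡ 2² = 4, 2^4 ≡ 4² = 16, 2^8 ≡ 16² = 256 ≡ 31. Since 10 = 8 + 2, 2^10 ≡ 31·4: 31·4 = 124 ≡ 34. So 2^10 ≡ 34 (mod 45).
σ(7): Repeated squaring mod 45: 7^1 ≡ 7, 7^2 ≡ 7² = 49 ≡ 4, 7^4 ≡ 4² = 16, 7^8 ≡ 16² = 256 ≡ 31. Since 10 = 8 + 2, 7^10 ≡ 31·4: 31·4 = 124 ≡ 34. So 7^10 ≡ 34 (mod 45).
So σ(2) = σ(7) = 34 while 2 ≠ 7, therefore σ is not injective, hence not bijective.
Since σ is not bijective, we determine |image(σ)|. Computing x^10 mod 45 for each x (by repeated squaring, reducing mod 45 at every step), the values σ(0), σ(1), …, σ(44) are: 0, 1, 34, 9, 31, 40, 36, 34, 19, 36, 10, 16, 9, 4, 31, 0, 16, 19, 9, 1, 25, 36, 4, 4, 36, 25, 1, 9, 19, 16, 0, 31, 4, 9, 16, 10, 36, 19, 34, 36, 40, 31, 9, 34, 1.
The distinct values are {0, 1, 4, 9, 10, 16, 19, 25, 31, 34, 36, 40}; there are 12 of them.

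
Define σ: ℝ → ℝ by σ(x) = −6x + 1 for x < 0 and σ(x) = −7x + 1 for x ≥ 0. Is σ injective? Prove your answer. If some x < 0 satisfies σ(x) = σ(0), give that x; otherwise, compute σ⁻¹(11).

-5/3

Both pieces are strictly decreasing (slopes −6 and −7), so each is injective on its own interval.
The left piece maps (−∞, 0) onto (1, ∞); the right piece maps [0, ∞) onto (−∞, 1].
These images are disjoint, so no value is attained by both pieces. Thus σ is injective.
Because the two images are disjoint, no x < 0 has σ(x) = σ(0), so we compute σ⁻¹(11): 11 lies in (1, ∞), so solve −6x + 1 = 11: x = (11 − 1)/(−6) = −5/3.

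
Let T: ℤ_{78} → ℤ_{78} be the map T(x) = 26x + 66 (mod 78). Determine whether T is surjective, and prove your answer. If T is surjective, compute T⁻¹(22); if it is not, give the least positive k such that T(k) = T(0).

Recall: T is surjective if every y in the codomain equals T(x) for some x in the domain.
Since gcd(26, 78) = 26, we have 26x ≡ 0 (mod 26) for all x, so T(x) ≡ 14 (mod 26).
But 0 ≢ 14 (mod 26), so 0 ∈ ℤ_{78} has no preimage. Thus T is not surjective.
Since T is not surjective, we find the least positive k with T(k) = T(0): this means 26k ≡ 0 (mod 78), i.e. 78 ∣ 26k. Since gcd(26, 78) = 26, dividing through by 26 this holds exactly when 3 ∣ k.
The smallest positive such k is 3.

3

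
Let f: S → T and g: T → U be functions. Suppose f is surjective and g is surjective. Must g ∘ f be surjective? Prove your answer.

Let c ∈ U. Since g is surjective, there is b ∈ T with g(b) = c. Since f is surjective, there is a ∈ S with f(a) = b.
Then (g ∘ f)(a) = g(b) = c. Hence g ∘ f is surjective.

surjective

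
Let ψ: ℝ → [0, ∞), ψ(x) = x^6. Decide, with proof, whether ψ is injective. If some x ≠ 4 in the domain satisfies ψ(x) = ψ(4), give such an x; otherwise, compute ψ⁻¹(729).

-4

ψ(4) = 4096 = (−4)^6 = ψ(−4) (since 6 is even), with 4 ≠ −4. So ψ is not injective.
For the follow-up, such an x exists: taking x = −4 ∈ ℝ gives ψ(−4) = 4096 = ψ(4) with −4 ≠ 4.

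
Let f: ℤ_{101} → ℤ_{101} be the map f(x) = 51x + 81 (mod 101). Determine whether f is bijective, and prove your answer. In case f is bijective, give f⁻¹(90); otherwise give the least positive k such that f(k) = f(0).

18

By definition, f is injective when f(a) = f(b) forces a = b.
If f(a) = f(b), then 51a ≡ 51b (mod 101). Because gcd(51, 101) = 1, we may cancel 51 to get a ≡ b (mod 101).
We now compute 51⁻¹ mod 101 explicitly. Euclid's algorithm: 101 = 1·51 + 50, 51 = 1·50 + 1; back-substituting gives 1 = 2·51 − 1·101, so 51⁻¹ ≡ 2 (mod 101).
Then y ↦ 2(y − 81) is a two-sided inverse to f, so every y ∈ ℤ_{101} has a preimage.
So f is bijective.
Since f is bijective, we find f⁻¹(90): we need 51x ≡ 90 − 81 ≡ 9 (mod 101). Using 51⁻¹ = 2: x ≡ 2·9 = 18, so x = 18.
Check: f(18) = 51·18 + 81 = 999 = 9·101 + 90 ≡ 90 (mod 101).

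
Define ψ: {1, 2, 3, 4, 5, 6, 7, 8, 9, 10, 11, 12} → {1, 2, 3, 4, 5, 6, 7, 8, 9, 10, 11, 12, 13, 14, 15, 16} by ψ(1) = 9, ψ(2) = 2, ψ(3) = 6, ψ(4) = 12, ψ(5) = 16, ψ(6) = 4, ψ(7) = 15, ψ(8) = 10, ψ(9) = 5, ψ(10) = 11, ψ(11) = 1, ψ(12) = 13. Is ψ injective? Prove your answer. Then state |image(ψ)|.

The values ψ(1), …, ψ(12) are 9, 2, 6, 12, 16, 4, 15, 10, 5, 11, 1, 13 — all distinct.
So ψ(a) = ψ(b) only when a = b, and ψ is injective.
The image of ψ is {1, 2, 4, 5, 6, 9, 10, 11, 12, 13, 15, 16}, which has 12 elements.

12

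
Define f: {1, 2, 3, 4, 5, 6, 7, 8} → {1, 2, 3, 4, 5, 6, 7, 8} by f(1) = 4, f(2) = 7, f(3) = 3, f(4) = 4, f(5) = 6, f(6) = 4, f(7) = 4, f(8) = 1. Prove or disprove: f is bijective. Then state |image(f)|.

f(1) = 4 = f(4) with 1 ≠ 4, so f is not injective, hence not bijective.
The image of f is {1, 3, 4, 6, 7}, which has 5 elements.

5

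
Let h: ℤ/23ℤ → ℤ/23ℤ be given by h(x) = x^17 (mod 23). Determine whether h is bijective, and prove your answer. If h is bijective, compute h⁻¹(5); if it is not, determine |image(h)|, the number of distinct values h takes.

Since 23 is prime, the nonzero elements of ℤ/23ℤ form a cyclic group of order 22.
As gcd(17, 22) = 1, raising to the 17th power is a bijection on this group: if x_1^17 ≡ x_2^17 then (x_1x_2^{−1})^17 = 1, and the only element of order dividing gcd(17, 22) = 1 is 1, so x_1 = x_2.
With h(0) = 0 this makes h injective on all of ℤ/23ℤ, hence bijective (finite equal-size domain and codomain). In particular h is bijective.
Since h is bijective, we find the preimage of 5. The inverse of x ↦ x^17 on (ℤ/23ℤ)^× is x ↦ x^13, because 17·13 = 221 = 10·22 + 1 ≡ 1 (mod 22) and x^{22} = 1 for x ≠ 0 (Fermat). So h⁻¹(5) = 5^13 mod 23.
Repeated squaring mod 23: 5^1 ≡ 5, 5^2 ≡ 5² = 25 ≡ 2, 5^4 ≡ 2² = 4, 5^8 ≡ 4² = 16. Since 13 = 8 + 4 + 1, 5^13 ≡ 16·4·5: 16·4 = 64 ≡ 18, then 18·5 = 90 ≡ 21. So 5^13 ≡ 21 (mod 23).
Hence h⁻¹(5) = 21.

21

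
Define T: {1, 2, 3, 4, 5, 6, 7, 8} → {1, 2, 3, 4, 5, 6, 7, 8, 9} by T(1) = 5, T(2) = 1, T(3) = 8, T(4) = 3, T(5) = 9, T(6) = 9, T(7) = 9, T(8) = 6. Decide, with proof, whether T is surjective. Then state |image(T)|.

6

No element maps to 2, so T is not surjective.
The image of T is {1, 3, 5, 6, 8, 9}, which has 6 elements.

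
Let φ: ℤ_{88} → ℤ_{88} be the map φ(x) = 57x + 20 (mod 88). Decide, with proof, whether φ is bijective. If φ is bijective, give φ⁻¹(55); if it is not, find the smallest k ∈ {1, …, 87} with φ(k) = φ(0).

67

Recall that injectivity means: for all a, b in the domain, φ(a) = φ(b) implies a = b.
If φ(a) = φ(b), then 57a ≡ 57b (mod 88). Because gcd(57, 88) = 1, we may cancel 57 to get a ≡ b (mod 88).
We now compute 57⁻¹ mod 88 explicitly. Euclid's algorithm: 88 = 1·57 + 31, 57 = 1·31 + 26, 31 = 1·26 + 5, 26 = 5·5 + 1; back-substituting gives 1 = 17·57 − 11·88, so 57⁻¹ ≡ 17 (mod 88).
Then y ↦ 17(y − 20) is a two-sided inverse to φ, so every y ∈ ℤ_{88} has a preimage.
Hence φ is bijective.
Since φ is bijective, we compute φ⁻¹(55): solve 57x + 20 ≡ 55 (mod 88), i.e. 57x ≡ 35 (mod 88).
Multiplying by 57⁻¹ = 17 gives x ≡ 17·35 = 595 = 6·88 + 67 ≡ 67 (mod 88).
Check: φ(67) = 57·67 + 20 = 3839 = 43·88 + 55 ≡ 55 (mod 88).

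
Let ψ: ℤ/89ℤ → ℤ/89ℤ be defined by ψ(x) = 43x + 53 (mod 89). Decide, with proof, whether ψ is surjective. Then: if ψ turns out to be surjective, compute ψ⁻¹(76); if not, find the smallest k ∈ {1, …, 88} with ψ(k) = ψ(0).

44

Recall that ψ is surjective if every y in the codomain equals ψ(x) for some x in the domain.
Since gcd(43, 89) = 1, 43 is invertible modulo 89. Euclid's algorithm: 89 = 2·43 + 3, 43 = 14·3 + 1; back-substituting gives 1 = 29·43 − 14·89, so 43⁻¹ ≡ 29 (mod 89).
For any y ∈ ℤ/89ℤ, x = 29(y − 53) mod 89 satisfies ψ(x) = 43·29(y − 53) + 53 ≡ y (since 43·29 ≡ 1 mod 89). So every y has a preimage.
Thus ψ is surjective.
Since ψ is surjective, we find ψ⁻¹(76): we need 43x ≡ 76 − 53 ≡ 23 (mod 89). Using 43⁻¹ = 29: x ≡ 29·23 = 667 = 7·89 + 44, so x = 44.
Check: ψ(44) = 43·44 + 53 = 1945 = 21·89 + 76 ≡ 76 (mod 89).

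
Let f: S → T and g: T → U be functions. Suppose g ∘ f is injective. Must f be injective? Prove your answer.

Suppose f(a) = f(b). Applying g: (g ∘ f)(a) = (g ∘ f)(b). Since g ∘ f is injective, a = b. Thus f is injective.

injective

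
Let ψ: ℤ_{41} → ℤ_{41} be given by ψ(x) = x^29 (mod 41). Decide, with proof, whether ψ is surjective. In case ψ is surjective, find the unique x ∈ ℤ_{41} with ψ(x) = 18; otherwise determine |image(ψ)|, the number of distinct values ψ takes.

Since 41 is prime, the nonzero elements of ℤ_{41} form a cyclic group of order 40.
As gcd(29, 40) = 1, raising to the 29th power is a bijection on this group: if x_1^29 ≡ x_2^29 then (x_1x_2^{−1})^29 = 1, and the only element of order dividing gcd(29, 40) = 1 is 1, so x_1 = x_2.
With ψ(0) = 0 this makes ψ injective on all of ℤ_{41}, hence bijective (finite equal-size domain and codomain). In particular ψ is surjective.
Since ψ is surjective, we find the preimage of 18. The inverse of x ↦ x^29 on (ℤ_{41})^× is x ↦ x^29, because 29·29 = 841 = 21·40 + 1 ≡ 1 (mod 40) and x^{40} = 1 for x ≠ 0 (Fermat). So ψ⁻¹(18) = 18^29 mod 41.
Repeated squaring mod 41: 18^1 ≡ 18, 18^2 ≡ 18² = 324 ≡ 37, 18^4 ≡ 37² = 1369 ≡ 16, 18^8 ≡ 16² = 256 ≡ 10, 18^16 ≡ 10² = 100 ≡ 18. Since 29 = 16 + 8 + 4 + 1, 18^29 ≡ 18·10·16·18: 18·10 = 180 ≡ 16, then 16·16 = 256 ≡ 10, then 10·18 = 180 ≡ 16. So 18^29 ≡ 16 (mod 41).
Hence ψ⁻¹(18) = 16.

16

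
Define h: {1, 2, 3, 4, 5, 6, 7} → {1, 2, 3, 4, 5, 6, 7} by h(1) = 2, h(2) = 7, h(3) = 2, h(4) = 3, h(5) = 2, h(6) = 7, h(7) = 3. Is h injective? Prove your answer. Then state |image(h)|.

h(1) = 2 = h(3) with 1 ≠ 3, so h is not injective.
The image of h is {2, 3, 7}, which has 3 elements.

3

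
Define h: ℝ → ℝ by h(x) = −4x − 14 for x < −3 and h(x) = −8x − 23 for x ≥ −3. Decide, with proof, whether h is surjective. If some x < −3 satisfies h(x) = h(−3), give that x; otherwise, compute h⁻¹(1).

-15/4

Both pieces are strictly decreasing (slopes −4 and −8), so each is injective on its own interval.
The left piece maps (−∞, −3) onto (−2, ∞); the right piece maps [−3, ∞) onto (−∞, 1].
The union (−2, ∞) ∪ (−∞, 1] covers ℝ, so h is surjective.
For the follow-up: the images overlap, so an x < −3 with h(x) = h(−3) exists. h(−3) = 1; solving −4x − 14 = 1 for x < −3 gives x = (1 + 14)/(−4) = −15/4.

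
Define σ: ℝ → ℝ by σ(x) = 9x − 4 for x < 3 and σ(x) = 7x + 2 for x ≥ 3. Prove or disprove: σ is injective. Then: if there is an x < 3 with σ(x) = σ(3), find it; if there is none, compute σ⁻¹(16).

20/9

Both pieces are strictly increasing (slopes 9 and 7), so each is injective on its own interval.
The left piece maps (−∞, 3) onto (−∞, 23); the right piece maps [3, ∞) onto [23, ∞).
These images are disjoint, so no value is attained by both pieces. Thus σ is injective.
Because the two images are disjoint, no x < 3 has σ(x) = σ(3), so we compute σ⁻¹(16): 16 lies in (−∞, 23), so solve 9x − 4 = 16: x = (16 + 4)/9 = 20/9.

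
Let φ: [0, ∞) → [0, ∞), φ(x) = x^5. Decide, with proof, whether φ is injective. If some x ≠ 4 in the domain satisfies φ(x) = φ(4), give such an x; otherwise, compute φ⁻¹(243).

3

On [0, ∞), x ↦ x^5 is strictly increasing, so φ(a) = φ(b) forces a = b. Hence φ is injective.
Since x ↦ x^5 is strictly increasing on [0, ∞), it is injective there, so no x ≠ 4 in the domain has φ(x) = φ(4). We therefore compute φ⁻¹(243) = 243^{1/5} = 3 (indeed 3^5 = 243).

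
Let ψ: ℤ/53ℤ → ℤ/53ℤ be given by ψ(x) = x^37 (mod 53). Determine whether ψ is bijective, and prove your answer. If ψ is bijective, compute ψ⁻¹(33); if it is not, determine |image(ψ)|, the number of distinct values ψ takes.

Since 53 is prime, the nonzero elements of ℤ/53ℤ form a cyclic group of order 52.
As gcd(37, 52) = 1, raising to the 37th power is a bijection on this group: if a^37 ≡ b^37 then (ab^{−1})^37 = 1, and the only element of order dividing gcd(37, 52) = 1 is 1, so a = b.
With ψ(0) = 0 this makes ψ injective on all of ℤ/53ℤ, hence bijective (finite equal-size domain and codomain). In particular ψ is bijective.
Since ψ is bijective, we find the preimage of 33. The inverse of x ↦ x^37 on (ℤ/53ℤ)^× is x ↦ x^45, because 37·45 = 1665 = 32·52 + 1 ≡ 1 (mod 52) and x^{52} = 1 for x ≠ 0 (Fermat). So ψ⁻¹(33) = 33^45 mod 53.
Repeated squaring mod 53: 33^1 ≡ 33, 33^2 ≡ 33² = 1089 ≡ 29, 33^4 ≡ 29² = 841 ≡ 46, 33^8 ≡ 46² = 2116 ≡ 49, 33^16 ≡ 49² = 2401 ≡ 16, 33^32 ≡ 16² = 256 ≡ 44. Since 45 = 32 + 8 + 4 + 1, 33^45 ≡ 44·49·46·33: 44·49 = 2156 ≡ 36, then 36·46 = 1656 ≡ 13, then 13·33 = 429 ≡ 5. So 33^45 ≡ 5 (mod 53).
Hence ψ⁻¹(33) = 5.

5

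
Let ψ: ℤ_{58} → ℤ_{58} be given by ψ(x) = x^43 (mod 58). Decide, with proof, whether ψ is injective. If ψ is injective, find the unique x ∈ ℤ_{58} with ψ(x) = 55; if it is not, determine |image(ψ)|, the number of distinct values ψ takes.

Computing x^43 mod 58 for each x (by repeated squaring, reducing mod 58 at every step), the values ψ(0), ψ(1), …, ψ(57) are: 0, 1, 56, 55, 4, 5, 6, 7, 50, 9, 48, 47, 46, 13, 44, 43, 16, 41, 40, 39, 20, 37, 22, 23, 24, 25, 32, 31, 28, 29, 30, 27, 26, 33, 34, 35, 36, 21, 38, 19, 18, 17, 42, 15, 14, 45, 12, 11, 10, 49, 8, 51, 52, 53, 54, 3, 2, 57.
Every element of ℤ_{58} appears exactly once in this list, so ψ is a bijection, and in particular injective.
Since ψ is injective, we read off the preimage of 55 from the same table: ψ(3) = 55, so ψ⁻¹(55) = 3.

3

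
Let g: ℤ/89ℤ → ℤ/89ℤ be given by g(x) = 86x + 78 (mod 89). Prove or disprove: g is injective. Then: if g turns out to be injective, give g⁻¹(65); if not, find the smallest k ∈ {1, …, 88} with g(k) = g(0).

34

Recall: injectivity means: for all u, v in the domain, g(u) = g(v) implies u = v.
If g(u) = g(v), then 86u ≡ 86v (mod 89). Because gcd(86, 89) = 1, we may cancel 86 to get u ≡ v (mod 89).
So g is injective.
We now compute 86⁻¹ mod 89 explicitly. Euclid's algorithm: 89 = 1·86 + 3, 86 = 28·3 + 2, 3 = 1·2 + 1; back-substituting gives 1 = 59·86 − 57·89, so 86⁻¹ ≡ 59 (mod 89).
Since g is injective, we find g⁻¹(65): we need 86x ≡ 65 − 78 ≡ 76 (mod 89). Using 86⁻¹ = 59: x ≡ 59·76 = 4484 = 50·89 + 34, so x = 34.
Check: g(34) = 86·34 + 78 = 3002 = 33·89 + 65 ≡ 65 (mod 89).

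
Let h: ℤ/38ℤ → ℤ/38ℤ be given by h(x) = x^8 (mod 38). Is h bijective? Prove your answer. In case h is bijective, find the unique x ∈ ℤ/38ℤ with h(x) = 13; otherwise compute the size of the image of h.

20

h(18): Repeated squaring mod 38: 18^1 ≡ 18, 18^2 ≡ 18² = 324 ≡ 20, 18^4 ≡ 20² = 400 ≡ 20, 18^8 ≡ 20² = 400 ≡ 20. So 18^8 ≡ 20 (mod 38).
h(20): Repeated squaring mod 38: 20^1 ≡ 20, 20^2 ≡ 20² = 400 ≡ 20, 20^4 ≡ 20² = 400 ≡ 20, 20^8 ≡ 20² = 400 ≡ 20. So 20^8 ≡ 20 (mod 38).
So h(18) = h(20) = 20 while 18 ≠ 20, therefore h is not injective, hence not bijective.
Since h is not bijective, we determine |image(h)|. Computing x^8 mod 38 for each x (by repeated squaring, reducing mod 38 at every step), the values h(0), h(1), …, h(37) are: 0, 1, 28, 25, 24, 23, 16, 11, 26, 17, 36, 7, 30, 35, 4, 5, 6, 9, 20, 19, 20, 9, 6, 5, 4, 35, 30, 7, 36, 17, 26, 11, 16, 23, 24, 25, 28, 1.
The distinct values are {0, 1, 4, 5, 6, 7, 9, 11, 16, 17, 19, 20, 23, 24, 25, 26, 28, 30, 35, 36}; there are 20 of them.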